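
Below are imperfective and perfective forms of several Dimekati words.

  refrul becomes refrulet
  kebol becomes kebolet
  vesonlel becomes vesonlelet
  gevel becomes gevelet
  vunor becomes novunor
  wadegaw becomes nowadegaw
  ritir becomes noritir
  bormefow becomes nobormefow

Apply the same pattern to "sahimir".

"sahimir" ends in -r. The stems ending in -r (vunor → novunor, ritir → noritir) add the prefix no-.
The other pattern: stems ending in -l add -et.
So sahimir → nosahimir.

nosahimir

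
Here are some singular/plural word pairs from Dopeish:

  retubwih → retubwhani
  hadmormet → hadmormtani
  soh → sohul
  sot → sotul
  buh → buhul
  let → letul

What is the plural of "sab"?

hadmormet and let both end in -t yet inflect differently (hadmormtani, letul), so the final letter is not what conditions the rule; the number of vowels is.
"sab" has 1 vowel. The stems with 1 vowel (let → letul, soh → sohul, buh → buhul) add -ul.
So sab → sabul.

sabul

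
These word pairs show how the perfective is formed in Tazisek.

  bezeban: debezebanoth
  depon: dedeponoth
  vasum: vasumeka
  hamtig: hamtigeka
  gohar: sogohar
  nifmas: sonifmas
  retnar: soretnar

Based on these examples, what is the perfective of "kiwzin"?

bezeban and gohar both have last vowel 'a' yet inflect differently (debezebanoth, sogohar), so the last vowel is not what conditions the rule; the final letter is.
"kiwzin" ends in -n. The stems ending in -n (bezeban → debezebanoth, depon → dedeponoth) add de- … -oth around the stem.
So kiwzin → dekiwzinoth.

dekiwzinoth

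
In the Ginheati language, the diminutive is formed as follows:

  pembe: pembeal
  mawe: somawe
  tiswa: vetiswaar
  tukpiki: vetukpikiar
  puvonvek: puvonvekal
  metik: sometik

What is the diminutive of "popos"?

mawe and pembe both end in -e yet inflect differently (somawe, pembeal), so the final letter is not what conditions the rule; the first letter is.
"popos" begins with p-. The stems beginning with p- (pembe → pembeal, puvonvek → puvonvekal) add -al.
The other patterns: stems beginning with t- add ve- … -ar around the stem; stems beginning with m- add the prefix so-.
So popos → poposal.

poposal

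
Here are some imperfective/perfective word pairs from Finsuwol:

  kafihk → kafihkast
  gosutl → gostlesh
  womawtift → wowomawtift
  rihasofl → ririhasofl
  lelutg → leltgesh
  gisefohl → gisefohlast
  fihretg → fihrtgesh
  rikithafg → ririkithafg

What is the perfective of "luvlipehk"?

luvlipehkast

"luvlipehk" has second-to-last letter 'h'. The stems whose second-to-last letter is 'h' (kafihk → kafihkast, gisefohl → gisefohlast) add -ast.
So luvlipehk → luvlipehkast.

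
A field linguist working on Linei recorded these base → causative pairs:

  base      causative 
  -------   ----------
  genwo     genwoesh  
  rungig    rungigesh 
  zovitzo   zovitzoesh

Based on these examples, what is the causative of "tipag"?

tipagesh

Every pair shown (genwo → genwoesh, rungig → rungigesh, zovitzo → zovitzoesh) follows the same rule: add -esh.
So tipag → tipagesh.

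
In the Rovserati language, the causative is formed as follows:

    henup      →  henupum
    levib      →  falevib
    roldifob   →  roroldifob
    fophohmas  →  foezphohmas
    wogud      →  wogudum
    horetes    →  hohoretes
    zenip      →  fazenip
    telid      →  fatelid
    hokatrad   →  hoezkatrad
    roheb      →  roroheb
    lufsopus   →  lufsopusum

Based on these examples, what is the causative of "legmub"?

"legmub" has last vowel 'u'. The stems whose last vowel is 'u' (wogud → wogudum, henup → henupum, lufsopus → lufsopusum) add -um.
The other patterns: stems whose last vowel is 'i' add the prefix fa-; stems whose last vowel is 'a' insert -ez- after the first vowel; stems whose last vowel is 'e' or 'o' repeat the first consonant+vowel as a prefix.
So legmub → legmubum.

legmubum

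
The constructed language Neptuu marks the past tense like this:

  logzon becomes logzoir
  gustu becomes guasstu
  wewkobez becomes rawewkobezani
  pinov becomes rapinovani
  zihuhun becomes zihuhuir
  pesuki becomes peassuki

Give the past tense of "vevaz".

logzon and pinov both have last vowel 'o' yet inflect differently (logzoir, rapinovani), so the last vowel is not what conditions the rule; the final letter is.
"vevaz" ends in -z. The one such stem in the data (wewkobez → rawewkobezani) adds ra- … -ani around the stem, so the same rule applies.
So vevaz → ravevazani.

ravevazani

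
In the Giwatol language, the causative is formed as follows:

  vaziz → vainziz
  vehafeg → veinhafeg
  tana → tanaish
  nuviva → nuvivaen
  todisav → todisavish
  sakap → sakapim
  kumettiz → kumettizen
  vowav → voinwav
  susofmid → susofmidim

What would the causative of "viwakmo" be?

viinwakmo

todisav and vowav both end in -v yet inflect differently (todisavish, voinwav), so the final letter is not what conditions the rule; the first letter is.
"viwakmo" begins with v-. The stems beginning with v- (vehafeg → veinhafeg, vaziz → vainziz, vowav → voinwav) insert -in- after the first vowel.
The other patterns: stems beginning with t- add -ish; stems beginning with s- add -im; stems beginning with k- or n- add -en.
So viwakmo → viinwakmo.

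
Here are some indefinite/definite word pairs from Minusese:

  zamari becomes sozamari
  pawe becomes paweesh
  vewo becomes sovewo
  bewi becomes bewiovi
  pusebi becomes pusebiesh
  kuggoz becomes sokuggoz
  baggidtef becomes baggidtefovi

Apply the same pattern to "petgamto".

petgamtoesh

"petgamto" begins with p-. The stems beginning with p- (pawe → paweesh, pusebi → pusebiesh) add -esh.
The other patterns: stems beginning with b- add -ovi; stems beginning with k-, v- or z- add the prefix so-.
So petgamto → petgamtoesh.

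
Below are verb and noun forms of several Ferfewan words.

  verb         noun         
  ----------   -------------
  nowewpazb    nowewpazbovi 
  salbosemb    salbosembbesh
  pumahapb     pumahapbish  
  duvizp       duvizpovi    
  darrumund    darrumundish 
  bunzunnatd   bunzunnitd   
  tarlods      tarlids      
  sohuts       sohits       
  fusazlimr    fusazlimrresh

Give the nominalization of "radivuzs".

radivuzsovi

nowewpazb and salbosemb both end in -b yet inflect differently (nowewpazbovi, salbosembbesh), so the final letter is not what conditions the rule; the second-to-last letter is.
"radivuzs" has second-to-last letter 'z'. The stems whose second-to-last letter is 'z' (nowewpazb → nowewpazbovi, duvizp → duvizpovi) add -ovi.
The other patterns: stems whose second-to-last letter is 'd' or 't' change the last vowel to 'i'; stems whose second-to-last letter is 'm' double the final consonant and add -esh; stems whose second-to-last letter is 'n' or 'p' add -ish.
So radivuzs → radivuzsovi.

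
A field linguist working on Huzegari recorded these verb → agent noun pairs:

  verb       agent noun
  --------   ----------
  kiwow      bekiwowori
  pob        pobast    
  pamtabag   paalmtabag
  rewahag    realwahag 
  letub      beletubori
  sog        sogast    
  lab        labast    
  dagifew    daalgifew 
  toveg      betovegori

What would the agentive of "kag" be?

"kag" has 1 vowel. The stems with 1 vowel (pob → pobast, sog → sogast, lab → labast) add -ast.
The other patterns: stems with 2 vowels add be- … -ori around the stem; stems with 3 vowels insert -al- after the first vowel.
So kag → kagast.

kagast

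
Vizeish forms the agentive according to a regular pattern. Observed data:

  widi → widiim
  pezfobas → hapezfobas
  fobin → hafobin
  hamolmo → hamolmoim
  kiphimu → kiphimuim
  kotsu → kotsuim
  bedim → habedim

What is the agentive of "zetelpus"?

hazetelpus

widi and fobin both have last vowel 'i' yet inflect differently (widiim, hafobin), so the last vowel is not what conditions the rule; whether the stem ends in a vowel or a consonant is.
"zetelpus" ends in a consonant. The stems ending in a consonant (pezfobas → hapezfobas, fobin → hafobin, bedim → habedim) add the prefix ha-.
So zetelpus → hazetelpus.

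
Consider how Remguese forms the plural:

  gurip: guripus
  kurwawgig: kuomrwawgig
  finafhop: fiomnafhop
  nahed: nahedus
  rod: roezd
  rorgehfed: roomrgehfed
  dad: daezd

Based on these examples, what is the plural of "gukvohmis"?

guomkvohmis

dad and nahed both end in -d yet inflect differently (daezd, nahedus), so the final letter is not what conditions the rule; the number of vowels is.
"gukvohmis" has 3 vowels. The stems with 3 vowels (kurwawgig → kuomrwawgig, finafhop → fiomnafhop, rorgehfed → roomrgehfed) insert -om- after the first vowel.
The other patterns: stems with 1 vowel insert -ez- after the first vowel; stems with 2 vowels add -us.
So gukvohmis → guomkvohmis.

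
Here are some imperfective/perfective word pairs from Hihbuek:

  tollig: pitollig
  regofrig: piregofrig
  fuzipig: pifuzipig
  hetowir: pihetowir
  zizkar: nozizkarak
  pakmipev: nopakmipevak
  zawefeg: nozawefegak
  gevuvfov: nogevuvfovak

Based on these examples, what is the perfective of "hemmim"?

hetowir and zizkar both end in -r yet inflect differently (pihetowir, nozizkarak), so the final letter is not what conditions the rule; the last vowel is.
"hemmim" has last vowel 'i'. The stems whose last vowel is 'i' (tollig → pitollig, regofrig → piregofrig, fuzipig → pifuzipig) add the prefix pi-.
So hemmim → pihemmim.

pihemmim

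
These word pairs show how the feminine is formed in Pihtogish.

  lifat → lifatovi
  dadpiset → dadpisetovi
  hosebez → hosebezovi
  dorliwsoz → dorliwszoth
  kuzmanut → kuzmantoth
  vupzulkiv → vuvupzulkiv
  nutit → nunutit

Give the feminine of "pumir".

pupumir

hosebez and dorliwsoz both end in -z yet inflect differently (hosebezovi, dorliwszoth), so the final letter is not what conditions the rule; the last vowel is.
"pumir" has last vowel 'i'. The stems whose last vowel is 'i' (vupzulkiv → vuvupzulkiv, nutit → nunutit) repeat the first consonant+vowel as a prefix.
The other patterns: stems whose last vowel is 'a' or 'e' add -ovi; stems whose last vowel is 'o' or 'u' delete the last vowel and add -oth.
So pumir → pupumir.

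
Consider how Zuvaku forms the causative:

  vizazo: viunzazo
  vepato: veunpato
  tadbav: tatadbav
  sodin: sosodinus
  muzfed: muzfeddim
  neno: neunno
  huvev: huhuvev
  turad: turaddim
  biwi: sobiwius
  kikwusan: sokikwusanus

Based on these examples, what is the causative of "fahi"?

sofahius

muzfed and huvev both have last vowel 'e' yet inflect differently (muzfeddim, huhuvev), so the last vowel is not what conditions the rule; the final letter is.
"fahi" ends in -i. The one such stem in the data (biwi → sobiwius) adds so- … -us around the stem, so the same rule applies.
So fahi → sofahius.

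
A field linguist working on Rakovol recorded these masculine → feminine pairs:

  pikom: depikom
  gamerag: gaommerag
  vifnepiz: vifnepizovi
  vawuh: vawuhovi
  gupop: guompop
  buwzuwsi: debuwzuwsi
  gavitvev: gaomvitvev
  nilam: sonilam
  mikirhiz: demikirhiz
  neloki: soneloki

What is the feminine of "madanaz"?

demadanaz

vifnepiz and mikirhiz both end in -z yet inflect differently (vifnepizovi, demikirhiz), so the final letter is not what conditions the rule; the first letter is.
"madanaz" begins with m-. The one such stem in the data (mikirhiz → demikirhiz) adds the prefix de-, so the same rule applies.
The other patterns: stems beginning with v- add -ovi; stems beginning with n- add the prefix so-; stems beginning with g- insert -om- after the first vowel.
So madanaz → demadanaz.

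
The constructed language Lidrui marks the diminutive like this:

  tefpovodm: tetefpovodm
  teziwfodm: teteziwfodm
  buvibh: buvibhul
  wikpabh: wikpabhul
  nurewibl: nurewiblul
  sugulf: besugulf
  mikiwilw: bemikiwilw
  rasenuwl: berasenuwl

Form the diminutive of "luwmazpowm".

nurewibl and rasenuwl both end in -l yet inflect differently (nurewiblul, berasenuwl), so the final letter is not what conditions the rule; the second-to-last letter is.
"luwmazpowm" has second-to-last letter 'w'. The one such stem in the data (rasenuwl → berasenuwl) adds the prefix be-, so the same rule applies.
So luwmazpowm → beluwmazpowm.

beluwmazpowm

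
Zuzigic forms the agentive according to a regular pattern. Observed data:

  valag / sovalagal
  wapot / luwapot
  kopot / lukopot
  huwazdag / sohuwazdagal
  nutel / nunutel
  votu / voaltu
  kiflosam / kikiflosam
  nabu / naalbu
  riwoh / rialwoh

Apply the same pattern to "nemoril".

nenemoril

"nemoril" ends in -l. The one such stem in the data (nutel → nunutel) repeats the first consonant+vowel as a prefix (as does kiflosam), so the same rule applies.
The other patterns: stems ending in -g add so- … -al around the stem; stems ending in -t add the prefix lu-; stems ending in -h or -u insert -al- after the first vowel.
So nemoril → nenemoril.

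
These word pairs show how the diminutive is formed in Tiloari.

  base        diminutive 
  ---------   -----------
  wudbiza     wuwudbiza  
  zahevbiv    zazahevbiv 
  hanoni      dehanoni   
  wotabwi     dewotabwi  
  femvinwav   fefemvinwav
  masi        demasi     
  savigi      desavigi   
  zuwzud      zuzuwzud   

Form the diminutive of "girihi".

hanoni and zahevbiv both have last vowel 'i' yet inflect differently (dehanoni, zazahevbiv), so the last vowel is not what conditions the rule; the final letter is.
"girihi" ends in -i. The stems ending in -i (hanoni → dehanoni, wotabwi → dewotabwi, masi → demasi) add the prefix de-.
So girihi → degirihi.

degirihi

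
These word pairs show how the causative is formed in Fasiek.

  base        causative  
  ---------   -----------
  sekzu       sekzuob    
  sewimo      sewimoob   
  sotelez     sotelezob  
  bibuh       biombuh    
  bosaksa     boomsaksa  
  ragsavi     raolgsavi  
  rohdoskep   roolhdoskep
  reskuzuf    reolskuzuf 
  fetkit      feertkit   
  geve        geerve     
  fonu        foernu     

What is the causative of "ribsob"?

riolbsob

sekzu and fonu both end in -u yet inflect differently (sekzuob, foernu), so the final letter is not what conditions the rule; the first letter is.
"ribsob" begins with r-. The stems beginning with r- (ragsavi → raolgsavi, rohdoskep → roolhdoskep, reskuzuf → reolskuzuf) insert -ol- after the first vowel.
The other patterns: stems beginning with s- add -ob; stems beginning with b- insert -om- after the first vowel; stems beginning with f- or g- insert -er- after the first vowel.
So ribsob → riolbsob.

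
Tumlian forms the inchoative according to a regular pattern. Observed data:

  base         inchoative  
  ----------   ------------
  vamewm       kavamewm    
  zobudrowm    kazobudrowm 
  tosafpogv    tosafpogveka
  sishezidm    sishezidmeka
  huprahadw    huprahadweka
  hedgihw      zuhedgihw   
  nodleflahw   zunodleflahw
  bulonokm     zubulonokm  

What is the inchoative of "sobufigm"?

sobufigmeka

"sobufigm" has second-to-last letter 'g'. The one such stem in the data (tosafpogv → tosafpogveka) adds -eka, so the same rule applies.
The other patterns: stems whose second-to-last letter is 'w' add the prefix ka-; stems whose second-to-last letter is 'h' or 'k' add the prefix zu-.
So sobufigm → sobufigmeka.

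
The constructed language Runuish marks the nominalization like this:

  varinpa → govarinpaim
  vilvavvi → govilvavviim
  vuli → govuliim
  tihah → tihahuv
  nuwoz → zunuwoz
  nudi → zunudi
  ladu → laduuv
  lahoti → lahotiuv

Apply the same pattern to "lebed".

lebeduv

nudi and vilvavvi both end in -i yet inflect differently (zunudi, govilvavviim), so the final letter is not what conditions the rule; the first letter is.
"lebed" begins with l-. The stems beginning with l- (ladu → laduuv, lahoti → lahotiuv) add -uv.
The other patterns: stems beginning with n- add the prefix zu-; stems beginning with v- add go- … -im around the stem.
So lebed → lebeduv.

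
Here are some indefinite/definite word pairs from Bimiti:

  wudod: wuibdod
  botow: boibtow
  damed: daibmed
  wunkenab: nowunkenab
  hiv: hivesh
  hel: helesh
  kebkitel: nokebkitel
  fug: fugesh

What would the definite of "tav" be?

tavesh

"tav" has 1 vowel. The stems with 1 vowel (hiv → hivesh, fug → fugesh, hel → helesh) add -esh.
The other patterns: stems with 2 vowels insert -ib- after the first vowel; stems with 3 vowels add the prefix no-.
So tav → tavesh.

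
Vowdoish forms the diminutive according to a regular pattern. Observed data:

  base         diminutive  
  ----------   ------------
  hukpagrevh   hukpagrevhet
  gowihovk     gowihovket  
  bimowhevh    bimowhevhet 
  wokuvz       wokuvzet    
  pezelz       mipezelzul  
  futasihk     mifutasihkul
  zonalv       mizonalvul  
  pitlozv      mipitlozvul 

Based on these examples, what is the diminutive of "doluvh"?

doluvhet

"doluvh" has second-to-last letter 'v'. The stems whose second-to-last letter is 'v' (hukpagrevh → hukpagrevhet, gowihovk → gowihovket, bimowhevh → bimowhevhet) add -et.
So doluvh → doluvhet.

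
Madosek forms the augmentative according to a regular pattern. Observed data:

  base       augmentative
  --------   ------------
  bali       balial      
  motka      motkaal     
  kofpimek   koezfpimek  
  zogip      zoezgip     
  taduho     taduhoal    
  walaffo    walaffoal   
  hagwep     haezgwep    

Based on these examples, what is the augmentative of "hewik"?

"hewik" ends in a consonant. The stems ending in a consonant (zogip → zoezgip, kofpimek → koezfpimek, hagwep → haezgwep) insert -ez- after the first vowel.
So hewik → heezwik.

heezwik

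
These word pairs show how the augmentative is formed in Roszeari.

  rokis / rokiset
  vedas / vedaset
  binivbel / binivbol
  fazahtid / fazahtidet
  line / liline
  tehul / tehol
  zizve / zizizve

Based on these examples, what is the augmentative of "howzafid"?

binivbel and line both have last vowel 'e' yet inflect differently (binivbol, liline), so the last vowel is not what conditions the rule; the final letter is.
"howzafid" ends in -d. The one such stem in the data (fazahtid → fazahtidet) adds -et, so the same rule applies.
So howzafid → howzafidet.

howzafidet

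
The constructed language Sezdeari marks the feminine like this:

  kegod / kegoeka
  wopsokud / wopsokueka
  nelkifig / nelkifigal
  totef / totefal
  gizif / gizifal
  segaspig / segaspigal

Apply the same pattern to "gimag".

"gimag" ends in -g. The stems ending in -g (nelkifig → nelkifigal, segaspig → segaspigal) add -al.
So gimag → gimagal.

gimagal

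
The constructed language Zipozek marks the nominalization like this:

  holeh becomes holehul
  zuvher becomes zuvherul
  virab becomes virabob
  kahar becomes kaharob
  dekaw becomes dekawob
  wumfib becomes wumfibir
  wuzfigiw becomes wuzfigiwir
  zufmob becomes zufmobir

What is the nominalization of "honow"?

zuvher and kahar both end in -r yet inflect differently (zuvherul, kaharob), so the final letter is not what conditions the rule; the last vowel is.
"honow" has last vowel 'o'. The one such stem in the data (zufmob → zufmobir) adds -ir, so the same rule applies.
The other patterns: stems whose last vowel is 'e' add -ul; stems whose last vowel is 'a' add -ob.
So honow → honowir.

honowir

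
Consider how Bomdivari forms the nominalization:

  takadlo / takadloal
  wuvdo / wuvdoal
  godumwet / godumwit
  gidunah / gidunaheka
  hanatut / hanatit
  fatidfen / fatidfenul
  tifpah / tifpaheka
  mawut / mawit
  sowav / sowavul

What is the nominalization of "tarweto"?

tarwetoal

"tarweto" ends in -o. The stems ending in -o (takadlo → takadloal, wuvdo → wuvdoal) add -al.
The other patterns: stems ending in -h add -eka; stems ending in -t change the last vowel to 'i'; stems ending in -n or -v add -ul.
So tarweto → tarwetoal.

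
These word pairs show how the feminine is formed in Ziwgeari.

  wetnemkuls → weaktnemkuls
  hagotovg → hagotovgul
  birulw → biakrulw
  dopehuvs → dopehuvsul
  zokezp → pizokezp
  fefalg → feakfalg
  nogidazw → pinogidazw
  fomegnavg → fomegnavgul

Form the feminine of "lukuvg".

lukuvgul

nogidazw and birulw both end in -w yet inflect differently (pinogidazw, biakrulw), so the final letter is not what conditions the rule; the second-to-last letter is.
"lukuvg" has second-to-last letter 'v'. The stems whose second-to-last letter is 'v' (hagotovg → hagotovgul, fomegnavg → fomegnavgul, dopehuvs → dopehuvsul) add -ul.
The other patterns: stems whose second-to-last letter is 'z' add the prefix pi-; stems whose second-to-last letter is 'l' insert -ak- after the first vowel.
So lukuvg → lukuvgul.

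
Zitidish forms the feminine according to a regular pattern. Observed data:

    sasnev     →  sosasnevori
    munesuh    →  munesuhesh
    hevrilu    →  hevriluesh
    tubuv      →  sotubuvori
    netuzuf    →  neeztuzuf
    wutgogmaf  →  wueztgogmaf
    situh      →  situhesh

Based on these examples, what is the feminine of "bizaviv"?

tubuv and netuzuf both have last vowel 'u' yet inflect differently (sotubuvori, neeztuzuf), so the last vowel is not what conditions the rule; the final letter is.
"bizaviv" ends in -v. The stems ending in -v (tubuv → sotubuvori, sasnev → sosasnevori) add so- … -ori around the stem.
The other patterns: stems ending in -f insert -ez- after the first vowel; stems ending in -h or -u add -esh.
So bizaviv → sobizavivori.

sobizavivori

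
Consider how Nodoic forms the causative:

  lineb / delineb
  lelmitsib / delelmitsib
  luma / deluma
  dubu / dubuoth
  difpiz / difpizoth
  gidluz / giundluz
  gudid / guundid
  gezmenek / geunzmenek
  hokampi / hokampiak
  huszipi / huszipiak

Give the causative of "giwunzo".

difpiz and gidluz both end in -z yet inflect differently (difpizoth, giundluz), so the final letter is not what conditions the rule; the first letter is.
"giwunzo" begins with g-. The stems beginning with g- (gidluz → giundluz, gudid → guundid, gezmenek → geunzmenek) insert -un- after the first vowel.
The other patterns: stems beginning with l- add the prefix de-; stems beginning with d- add -oth; stems beginning with h- add -ak.
So giwunzo → giunwunzo.

giunwunzo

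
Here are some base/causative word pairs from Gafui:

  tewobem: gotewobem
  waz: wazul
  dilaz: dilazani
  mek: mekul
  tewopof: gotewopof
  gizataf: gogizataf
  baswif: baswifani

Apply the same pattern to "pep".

waz and dilaz both end in -z yet inflect differently (wazul, dilazani), so the final letter is not what conditions the rule; the number of vowels is.
"pep" has 1 vowel. The stems with 1 vowel (mek → mekul, waz → wazul) add -ul.
The other patterns: stems with 2 vowels add -ani; stems with 3 vowels add the prefix go-.
So pep → pepul.

pepul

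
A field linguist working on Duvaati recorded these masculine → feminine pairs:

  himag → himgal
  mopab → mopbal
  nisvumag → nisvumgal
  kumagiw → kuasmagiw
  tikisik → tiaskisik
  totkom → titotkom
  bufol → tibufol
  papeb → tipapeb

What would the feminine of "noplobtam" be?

mopab and papeb both end in -b yet inflect differently (mopbal, tipapeb), so the final letter is not what conditions the rule; the last vowel is.
"noplobtam" has last vowel 'a'. The stems whose last vowel is 'a' (himag → himgal, mopab → mopbal, nisvumag → nisvumgal) delete the last vowel and add -al.
The other patterns: stems whose last vowel is 'i' insert -as- after the first vowel; stems whose last vowel is 'e' or 'o' add the prefix ti-.
So noplobtam → noplobtmal.

noplobtmal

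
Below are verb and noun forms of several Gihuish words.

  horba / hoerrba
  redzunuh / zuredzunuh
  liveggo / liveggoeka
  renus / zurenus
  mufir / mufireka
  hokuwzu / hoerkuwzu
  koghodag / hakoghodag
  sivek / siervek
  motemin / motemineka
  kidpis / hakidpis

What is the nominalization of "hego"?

renus and kidpis both end in -s yet inflect differently (zurenus, hakidpis), so the final letter is not what conditions the rule; the first letter is.
"hego" begins with h-. The stems beginning with h- (hokuwzu → hoerkuwzu, horba → hoerrba) insert -er- after the first vowel.
The other patterns: stems beginning with r- add the prefix zu-; stems beginning with k- add the prefix ha-; stems beginning with l- or m- add -eka.
So hego → heergo.

heergo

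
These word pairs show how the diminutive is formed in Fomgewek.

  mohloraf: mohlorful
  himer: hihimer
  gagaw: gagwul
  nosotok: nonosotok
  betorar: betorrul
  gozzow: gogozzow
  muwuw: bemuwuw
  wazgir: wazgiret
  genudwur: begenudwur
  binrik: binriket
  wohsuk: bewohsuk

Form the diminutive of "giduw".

begiduw

"giduw" has last vowel 'u'. The stems whose last vowel is 'u' (genudwur → begenudwur, wohsuk → bewohsuk, muwuw → bemuwuw) add the prefix be-.
The other patterns: stems whose last vowel is 'a' delete the last vowel and add -ul; stems whose last vowel is 'i' add -et; stems whose last vowel is 'e' or 'o' repeat the first consonant+vowel as a prefix.
So giduw → begiduw.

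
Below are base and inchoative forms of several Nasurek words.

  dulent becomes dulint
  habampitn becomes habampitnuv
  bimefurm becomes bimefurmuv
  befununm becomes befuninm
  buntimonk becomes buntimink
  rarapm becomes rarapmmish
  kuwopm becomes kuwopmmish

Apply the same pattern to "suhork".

rarapm and befununm both end in -m yet inflect differently (rarapmmish, befuninm), so the final letter is not what conditions the rule; the second-to-last letter is.
"suhork" has second-to-last letter 'r'. The one such stem in the data (bimefurm → bimefurmuv) adds -uv, so the same rule applies.
The other patterns: stems whose second-to-last letter is 'p' double the final consonant and add -ish; stems whose second-to-last letter is 'n' change the last vowel to 'i'.
So suhork → suhorkuv.

suhorkuv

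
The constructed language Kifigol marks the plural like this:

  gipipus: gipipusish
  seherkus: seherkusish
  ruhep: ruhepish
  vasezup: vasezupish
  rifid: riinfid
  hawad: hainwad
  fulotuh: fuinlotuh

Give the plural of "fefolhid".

gipipus and fulotuh both have last vowel 'u' yet inflect differently (gipipusish, fuinlotuh), so the last vowel is not what conditions the rule; the final letter is.
"fefolhid" ends in -d. The stems ending in -d (rifid → riinfid, hawad → hainwad) insert -in- after the first vowel.
So fefolhid → feinfolhid.

feinfolhid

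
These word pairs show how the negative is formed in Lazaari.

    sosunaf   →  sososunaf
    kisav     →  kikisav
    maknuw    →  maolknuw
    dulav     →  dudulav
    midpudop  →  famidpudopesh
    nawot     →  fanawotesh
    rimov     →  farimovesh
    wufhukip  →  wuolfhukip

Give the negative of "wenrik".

rimov and kisav both end in -v yet inflect differently (farimovesh, kikisav), so the final letter is not what conditions the rule; the last vowel is.
"wenrik" has last vowel 'i'. The one such stem in the data (wufhukip → wuolfhukip) inserts -ol- after the first vowel (as does maknuw), so the same rule applies.
The other patterns: stems whose last vowel is 'o' add fa- … -esh around the stem; stems whose last vowel is 'a' repeat the first consonant+vowel as a prefix.
So wenrik → weolnrik.

weolnrik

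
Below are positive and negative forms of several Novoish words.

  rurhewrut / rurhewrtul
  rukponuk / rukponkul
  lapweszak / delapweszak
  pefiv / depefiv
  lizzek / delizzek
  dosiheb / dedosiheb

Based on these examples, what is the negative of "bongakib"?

debongakib

rukponuk and lizzek both end in -k yet inflect differently (rukponkul, delizzek), so the final letter is not what conditions the rule; the last vowel is.
"bongakib" has last vowel 'i'. The one such stem in the data (pefiv → depefiv) adds the prefix de-, so the same rule applies.
The other pattern: stems whose last vowel is 'u' delete the last vowel and add -ul.
So bongakib → debongakib.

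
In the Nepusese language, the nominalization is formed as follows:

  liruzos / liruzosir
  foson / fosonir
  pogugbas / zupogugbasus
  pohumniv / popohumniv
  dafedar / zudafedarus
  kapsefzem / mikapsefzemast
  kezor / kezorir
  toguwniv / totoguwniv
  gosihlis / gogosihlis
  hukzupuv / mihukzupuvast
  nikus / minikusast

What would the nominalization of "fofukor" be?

fofukorir

gosihlis and liruzos both end in -s yet inflect differently (gogosihlis, liruzosir), so the final letter is not what conditions the rule; the last vowel is.
"fofukor" has last vowel 'o'. The stems whose last vowel is 'o' (foson → fosonir, kezor → kezorir, liruzos → liruzosir) add -ir.
So fofukor → fofukorir.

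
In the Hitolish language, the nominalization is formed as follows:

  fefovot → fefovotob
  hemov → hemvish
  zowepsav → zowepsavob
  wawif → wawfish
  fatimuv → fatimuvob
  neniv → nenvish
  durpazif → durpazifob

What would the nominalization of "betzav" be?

fatimuv and hemov both end in -v yet inflect differently (fatimuvob, hemvish), so the final letter is not what conditions the rule; the number of vowels is.
"betzav" has 2 vowels. The stems with 2 vowels (hemov → hemvish, wawif → wawfish, neniv → nenvish) delete the last vowel and add -ish.
The other pattern: stems with 3 vowels add -ob.
So betzav → betzvish.

betzvish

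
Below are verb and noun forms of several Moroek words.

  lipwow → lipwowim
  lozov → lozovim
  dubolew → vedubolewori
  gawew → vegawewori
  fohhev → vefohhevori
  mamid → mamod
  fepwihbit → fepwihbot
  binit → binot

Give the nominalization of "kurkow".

kurkowim

lipwow and dubolew both end in -w yet inflect differently (lipwowim, vedubolewori), so the final letter is not what conditions the rule; the last vowel is.
"kurkow" has last vowel 'o'. The stems whose last vowel is 'o' (lipwow → lipwowim, lozov → lozovim) add -im.
So kurkow → kurkowim.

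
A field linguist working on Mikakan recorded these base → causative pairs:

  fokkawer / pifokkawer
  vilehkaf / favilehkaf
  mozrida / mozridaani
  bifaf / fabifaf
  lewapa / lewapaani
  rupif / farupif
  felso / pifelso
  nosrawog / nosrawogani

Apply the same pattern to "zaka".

zakaani

bifaf and lewapa both have last vowel 'a' yet inflect differently (fabifaf, lewapaani), so the last vowel is not what conditions the rule; the final letter is.
"zaka" ends in -a. The stems ending in -a (lewapa → lewapaani, mozrida → mozridaani) add -ani.
The other patterns: stems ending in -f add the prefix fa-; stems ending in -o or -r add the prefix pi-.
So zaka → zakaani.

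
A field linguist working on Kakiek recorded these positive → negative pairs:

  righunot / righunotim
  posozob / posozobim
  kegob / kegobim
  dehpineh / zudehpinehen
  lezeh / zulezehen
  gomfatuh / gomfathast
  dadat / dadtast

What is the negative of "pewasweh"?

zupewaswehen

dehpineh and gomfatuh both end in -h yet inflect differently (zudehpinehen, gomfathast), so the final letter is not what conditions the rule; the last vowel is.
"pewasweh" has last vowel 'e'. The stems whose last vowel is 'e' (dehpineh → zudehpinehen, lezeh → zulezehen) add zu- … -en around the stem.
The other patterns: stems whose last vowel is 'o' add -im; stems whose last vowel is 'a' or 'u' delete the last vowel and add -ast.
So pewasweh → zupewaswehen.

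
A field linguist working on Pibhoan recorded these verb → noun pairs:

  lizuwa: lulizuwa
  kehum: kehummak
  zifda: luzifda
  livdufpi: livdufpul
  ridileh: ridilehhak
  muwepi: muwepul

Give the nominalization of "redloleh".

redlolehhak

livdufpi and lizuwa both begin with l- yet inflect differently (livdufpul, lulizuwa), so the first letter is not what conditions the rule; the final letter is.
"redloleh" ends in -h. The one such stem in the data (ridileh → ridilehhak) doubles the final consonant and adds -ak (as does kehum), so the same rule applies.
So redloleh → redlolehhak.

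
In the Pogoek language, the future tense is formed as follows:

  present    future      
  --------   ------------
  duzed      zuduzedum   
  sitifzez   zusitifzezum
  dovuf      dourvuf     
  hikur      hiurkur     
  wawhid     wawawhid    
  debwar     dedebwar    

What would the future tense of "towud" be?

tourwud

duzed and wawhid both end in -d yet inflect differently (zuduzedum, wawawhid), so the final letter is not what conditions the rule; the last vowel is.
"towud" has last vowel 'u'. The stems whose last vowel is 'u' (dovuf → dourvuf, hikur → hiurkur) insert -ur- after the first vowel.
So towud → tourwud.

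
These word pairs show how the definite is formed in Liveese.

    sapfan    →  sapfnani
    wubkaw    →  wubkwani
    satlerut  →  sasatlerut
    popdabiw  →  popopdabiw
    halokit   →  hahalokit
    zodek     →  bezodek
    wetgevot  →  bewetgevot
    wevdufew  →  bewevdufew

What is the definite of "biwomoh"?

wubkaw and popdabiw both end in -w yet inflect differently (wubkwani, popopdabiw), so the final letter is not what conditions the rule; the last vowel is.
"biwomoh" has last vowel 'o'. The one such stem in the data (wetgevot → bewetgevot) adds the prefix be-, so the same rule applies.
So biwomoh → bebiwomoh.

bebiwomoh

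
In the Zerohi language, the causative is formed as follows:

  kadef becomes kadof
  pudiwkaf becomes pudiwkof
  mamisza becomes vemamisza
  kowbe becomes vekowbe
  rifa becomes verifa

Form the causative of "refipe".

"refipe" ends in -e. The one such stem in the data (kowbe → vekowbe) adds the prefix ve-, so the same rule applies.
The other pattern: stems ending in -f change the last vowel to 'o'.
So refipe → verefipe.

verefipe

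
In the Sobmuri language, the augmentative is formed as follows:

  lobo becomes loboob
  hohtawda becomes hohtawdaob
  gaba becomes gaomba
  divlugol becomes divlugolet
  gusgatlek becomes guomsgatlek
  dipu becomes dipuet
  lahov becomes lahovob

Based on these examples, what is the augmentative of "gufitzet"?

guomfitzet

gaba and hohtawda both end in -a yet inflect differently (gaomba, hohtawdaob), so the final letter is not what conditions the rule; the first letter is.
"gufitzet" begins with g-. The stems beginning with g- (gaba → gaomba, gusgatlek → guomsgatlek) insert -om- after the first vowel.
The other patterns: stems beginning with d- add -et; stems beginning with h- or l- add -ob.
So gufitzet → guomfitzet.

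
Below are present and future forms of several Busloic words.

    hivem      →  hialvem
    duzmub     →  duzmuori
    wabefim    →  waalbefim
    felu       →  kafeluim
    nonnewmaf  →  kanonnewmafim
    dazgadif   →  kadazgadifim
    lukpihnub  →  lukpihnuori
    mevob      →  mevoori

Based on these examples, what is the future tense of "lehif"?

kalehifim

"lehif" ends in -f. The stems ending in -f (dazgadif → kadazgadifim, nonnewmaf → kanonnewmafim) add ka- … -im around the stem.
The other patterns: stems ending in -m insert -al- after the first vowel; stems ending in -b drop the final letter and add -ori.
So lehif → kalehifim.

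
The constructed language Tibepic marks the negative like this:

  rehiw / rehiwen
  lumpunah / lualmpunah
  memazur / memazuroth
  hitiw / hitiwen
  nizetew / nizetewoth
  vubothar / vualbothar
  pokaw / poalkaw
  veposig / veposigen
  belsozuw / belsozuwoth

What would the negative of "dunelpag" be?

dualnelpag

"dunelpag" has last vowel 'a'. The stems whose last vowel is 'a' (lumpunah → lualmpunah, pokaw → poalkaw, vubothar → vualbothar) insert -al- after the first vowel.
So dunelpag → dualnelpag.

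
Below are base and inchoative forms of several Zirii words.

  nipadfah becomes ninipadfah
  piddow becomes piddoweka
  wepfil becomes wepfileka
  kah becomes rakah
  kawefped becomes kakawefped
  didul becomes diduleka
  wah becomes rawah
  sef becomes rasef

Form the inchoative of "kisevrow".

wah and nipadfah both end in -h yet inflect differently (rawah, ninipadfah), so the final letter is not what conditions the rule; the number of vowels is.
"kisevrow" has 3 vowels. The stems with 3 vowels (kawefped → kakawefped, nipadfah → ninipadfah) repeat the first consonant+vowel as a prefix.
So kisevrow → kikisevrow.

kikisevrow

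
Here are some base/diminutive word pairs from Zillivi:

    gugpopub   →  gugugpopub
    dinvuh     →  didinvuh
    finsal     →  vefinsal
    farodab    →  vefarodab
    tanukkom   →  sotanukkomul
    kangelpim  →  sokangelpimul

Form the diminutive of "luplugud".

gugpopub and farodab both end in -b yet inflect differently (gugugpopub, vefarodab), so the final letter is not what conditions the rule; the last vowel is.
"luplugud" has last vowel 'u'. The stems whose last vowel is 'u' (gugpopub → gugugpopub, dinvuh → didinvuh) repeat the first consonant+vowel as a prefix.
So luplugud → luluplugud.

luluplugud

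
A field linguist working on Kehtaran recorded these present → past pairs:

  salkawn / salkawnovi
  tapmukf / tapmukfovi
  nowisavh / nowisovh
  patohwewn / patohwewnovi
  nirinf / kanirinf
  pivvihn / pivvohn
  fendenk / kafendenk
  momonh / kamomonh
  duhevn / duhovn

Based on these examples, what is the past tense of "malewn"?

momonh and nowisavh both end in -h yet inflect differently (kamomonh, nowisovh), so the final letter is not what conditions the rule; the second-to-last letter is.
"malewn" has second-to-last letter 'w'. The stems whose second-to-last letter is 'w' (patohwewn → patohwewnovi, salkawn → salkawnovi) add -ovi.
The other patterns: stems whose second-to-last letter is 'n' add the prefix ka-; stems whose second-to-last letter is 'h' or 'v' change the last vowel to 'o'.
So malewn → malewnovi.

malewnovi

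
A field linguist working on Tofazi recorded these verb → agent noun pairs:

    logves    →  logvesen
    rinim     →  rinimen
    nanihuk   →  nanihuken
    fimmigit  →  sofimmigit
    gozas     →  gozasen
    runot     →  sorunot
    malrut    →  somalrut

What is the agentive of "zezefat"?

fimmigit and rinim both have last vowel 'i' yet inflect differently (sofimmigit, rinimen), so the last vowel is not what conditions the rule; the final letter is.
"zezefat" ends in -t. The stems ending in -t (runot → sorunot, malrut → somalrut, fimmigit → sofimmigit) add the prefix so-.
The other pattern: stems ending in -k, -m or -s add -en.
So zezefat → sozezefat.

sozezefat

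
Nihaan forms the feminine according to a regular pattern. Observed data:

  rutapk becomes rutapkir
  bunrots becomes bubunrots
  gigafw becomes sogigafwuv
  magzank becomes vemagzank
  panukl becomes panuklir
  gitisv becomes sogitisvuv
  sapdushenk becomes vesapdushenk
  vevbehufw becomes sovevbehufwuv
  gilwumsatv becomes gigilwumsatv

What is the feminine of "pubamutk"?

"pubamutk" has second-to-last letter 't'. The stems whose second-to-last letter is 't' (gilwumsatv → gigilwumsatv, bunrots → bubunrots) repeat the first consonant+vowel as a prefix.
So pubamutk → pupubamutk.

pupubamutk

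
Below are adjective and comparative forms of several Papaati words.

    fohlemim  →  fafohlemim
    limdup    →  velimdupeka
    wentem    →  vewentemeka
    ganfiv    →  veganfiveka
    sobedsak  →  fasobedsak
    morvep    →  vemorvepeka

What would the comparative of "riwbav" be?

"riwbav" has 2 vowels. The stems with 2 vowels (ganfiv → veganfiveka, limdup → velimdupeka, morvep → vemorvepeka) add ve- … -eka around the stem.
So riwbav → veriwbaveka.

veriwbaveka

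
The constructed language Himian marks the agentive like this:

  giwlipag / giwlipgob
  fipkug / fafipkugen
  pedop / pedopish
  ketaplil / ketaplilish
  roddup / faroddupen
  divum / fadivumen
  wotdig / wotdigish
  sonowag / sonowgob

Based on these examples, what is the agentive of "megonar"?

megonrob

giwlipag and fipkug both end in -g yet inflect differently (giwlipgob, fafipkugen), so the final letter is not what conditions the rule; the last vowel is.
"megonar" has last vowel 'a'. The stems whose last vowel is 'a' (giwlipag → giwlipgob, sonowag → sonowgob) delete the last vowel and add -ob.
So megonar → megonrob.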